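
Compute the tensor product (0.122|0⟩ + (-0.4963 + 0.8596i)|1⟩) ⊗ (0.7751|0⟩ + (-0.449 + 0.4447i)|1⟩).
0.09456|00⟩ + (-0.05478 + 0.05425i)|01⟩ + (-0.3847 + 0.6663i)|10⟩ + (-0.1594 - 0.6067i)|11⟩

amp(|b₁b₂…⟩) = product of the factor amplitudes for bits b₁, b₂, …; only kets whose every factor amplitude is nonzero survive.
|00⟩: (0.122)(0.7751) = 0.09456
|01⟩: (0.122)(-0.449 + 0.4447i) = (-0.05478 + 0.05425i)
|10⟩: (-0.4963 + 0.8596i)(0.7751) = (-0.3847 + 0.6663i)
|11⟩: (-0.4963 + 0.8596i)(-0.449 + 0.4447i) = (-0.1594 - 0.6067i)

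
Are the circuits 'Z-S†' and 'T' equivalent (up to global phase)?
No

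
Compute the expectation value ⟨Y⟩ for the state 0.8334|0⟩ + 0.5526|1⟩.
0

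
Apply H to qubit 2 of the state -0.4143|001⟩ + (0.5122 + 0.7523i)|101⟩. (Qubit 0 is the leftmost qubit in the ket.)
-0.293|000⟩ + 0.293|001⟩ + (0.3622 + 0.532i)|100⟩ + (-0.3622 - 0.532i)|101⟩

H on qubit 2 mixes each pair of kets that differ only in qubit 2: amplitudes (a, b) of (|…0…⟩, |…1…⟩) become ((a + b)/√2, (a − b)/√2). Kets absent from the input have amplitude 0.
(|000⟩, |001⟩): (a, b) = (0, -0.4143) → (-0.293, 0.293)
(|100⟩, |101⟩): (a, b) = (0, (0.5122 + 0.7523i)) → ((0.3622 + 0.532i), (-0.3622 - 0.532i))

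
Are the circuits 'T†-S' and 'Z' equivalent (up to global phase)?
No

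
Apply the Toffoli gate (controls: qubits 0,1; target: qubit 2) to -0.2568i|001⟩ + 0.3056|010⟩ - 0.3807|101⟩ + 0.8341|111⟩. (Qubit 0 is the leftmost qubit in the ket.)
-0.2568i|001⟩ + 0.3056|010⟩ - 0.3807|101⟩ + 0.8341|110⟩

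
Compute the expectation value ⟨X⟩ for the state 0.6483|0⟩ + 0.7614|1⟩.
0.9872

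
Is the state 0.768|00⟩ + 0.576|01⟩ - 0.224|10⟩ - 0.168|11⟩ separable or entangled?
Separable

Writing the state as a|00⟩ + b|01⟩ + c|10⟩ + d|11⟩, it is a product state iff ad − bc = 0.
Here (a, b, c, d) = (0.768, 0.576, -0.224, -0.168): ad − bc = (0.768)(-0.168) − (0.576)(-0.224) = 0, so the state is separable.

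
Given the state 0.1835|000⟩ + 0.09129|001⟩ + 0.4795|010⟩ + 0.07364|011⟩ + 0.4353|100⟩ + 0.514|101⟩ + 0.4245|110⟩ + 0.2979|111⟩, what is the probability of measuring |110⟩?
0.1802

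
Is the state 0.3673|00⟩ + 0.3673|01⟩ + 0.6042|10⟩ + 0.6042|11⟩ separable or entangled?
Separable

Writing the state as a|00⟩ + b|01⟩ + c|10⟩ + d|11⟩, it is a product state iff ad − bc = 0.
Here (a, b, c, d) = (0.3673, 0.3673, 0.6042, 0.6042): ad − bc = (0.3673)(0.6042) − (0.3673)(0.6042) = 0, so the state is separable.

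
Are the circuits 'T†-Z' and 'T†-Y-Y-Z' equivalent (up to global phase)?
Yes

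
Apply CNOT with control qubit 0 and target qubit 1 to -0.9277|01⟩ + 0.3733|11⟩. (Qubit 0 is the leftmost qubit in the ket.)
-0.9277|01⟩ + 0.3733|10⟩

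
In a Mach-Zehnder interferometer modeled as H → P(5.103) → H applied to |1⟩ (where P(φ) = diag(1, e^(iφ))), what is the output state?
(0.3096 + 0.4623i)|0⟩ + (0.6904 - 0.4623i)|1⟩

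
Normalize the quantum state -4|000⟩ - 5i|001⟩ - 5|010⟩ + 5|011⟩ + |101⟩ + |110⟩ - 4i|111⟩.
-0.3831|000⟩ - 0.4789i|001⟩ - 0.4789|010⟩ + 0.4789|011⟩ + 0.09578|101⟩ + 0.09578|110⟩ - 0.3831i|111⟩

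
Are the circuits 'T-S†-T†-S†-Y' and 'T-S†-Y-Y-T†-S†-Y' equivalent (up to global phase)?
Yes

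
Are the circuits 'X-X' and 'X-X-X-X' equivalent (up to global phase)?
Yes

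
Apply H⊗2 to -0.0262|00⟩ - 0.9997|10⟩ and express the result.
-0.513|00⟩ - 0.513|01⟩ + 0.4868|10⟩ + 0.4868|11⟩

H⊗2 gives amp(|y⟩) = (1/2) Σ_x (−1)^(x·y) amp(|x⟩), where x·y is the number of positions in which both x and y have a 1.
|00⟩: (-0.0262 - 0.9997)/2 = -0.513
|01⟩: (-0.0262 - 0.9997)/2 = -0.513
|10⟩: (-0.0262 + 0.9997)/2 = 0.4868
|11⟩: (-0.0262 + 0.9997)/2 = 0.4868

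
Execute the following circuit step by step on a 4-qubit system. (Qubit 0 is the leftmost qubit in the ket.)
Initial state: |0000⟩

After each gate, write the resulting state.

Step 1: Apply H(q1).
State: 1/√2|0000⟩ + 1/√2|0100⟩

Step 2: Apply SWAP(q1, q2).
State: 1/√2|0000⟩ + 1/√2|0010⟩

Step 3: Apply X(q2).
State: 1/√2|0000⟩ + 1/√2|0010⟩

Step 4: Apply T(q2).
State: 1/√2|0000⟩ + (1/2 + (1/2)i)|0010⟩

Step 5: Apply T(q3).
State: 1/√2|0000⟩ + (1/2 + (1/2)i)|0010⟩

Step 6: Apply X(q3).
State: 1/√2|0001⟩ + (1/2 + (1/2)i)|0011⟩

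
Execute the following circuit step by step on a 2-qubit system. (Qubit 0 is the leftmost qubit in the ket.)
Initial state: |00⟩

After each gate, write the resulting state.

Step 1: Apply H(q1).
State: 1/√2|00⟩ + 1/√2|01⟩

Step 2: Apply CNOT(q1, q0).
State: 1/√2|00⟩ + 1/√2|11⟩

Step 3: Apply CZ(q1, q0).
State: 1/√2|00⟩ - 1/√2|11⟩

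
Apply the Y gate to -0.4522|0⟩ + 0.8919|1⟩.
-0.8919i|0⟩ - 0.4522i|1⟩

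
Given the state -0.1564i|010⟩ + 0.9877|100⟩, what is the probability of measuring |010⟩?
0.02446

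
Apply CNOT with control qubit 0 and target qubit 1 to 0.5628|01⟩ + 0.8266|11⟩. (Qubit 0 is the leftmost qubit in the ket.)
0.5628|01⟩ + 0.8266|10⟩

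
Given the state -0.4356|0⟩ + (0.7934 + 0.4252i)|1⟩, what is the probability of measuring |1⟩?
0.8103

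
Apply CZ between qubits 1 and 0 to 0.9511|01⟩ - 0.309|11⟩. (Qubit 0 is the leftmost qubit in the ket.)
0.9511|01⟩ + 0.309|11⟩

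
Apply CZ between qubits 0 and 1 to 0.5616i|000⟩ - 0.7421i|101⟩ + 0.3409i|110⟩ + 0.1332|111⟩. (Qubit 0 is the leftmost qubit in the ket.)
0.5616i|000⟩ - 0.7421i|101⟩ - 0.3409i|110⟩ - 0.1332|111⟩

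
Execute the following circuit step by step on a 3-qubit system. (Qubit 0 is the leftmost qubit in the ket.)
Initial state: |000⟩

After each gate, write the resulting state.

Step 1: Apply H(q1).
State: 1/√2|000⟩ + 1/√2|010⟩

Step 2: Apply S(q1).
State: 1/√2|000⟩ + (1/√2)i|010⟩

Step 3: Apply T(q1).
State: 1/√2|000⟩ + (-1/2 + (1/2)i)|010⟩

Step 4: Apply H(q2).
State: 1/2|000⟩ + 1/2|001⟩ + (-1/√8 + (1/√8)i)|010⟩ + (-1/√8 + (1/√8)i)|011⟩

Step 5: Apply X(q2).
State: 1/2|000⟩ + 1/2|001⟩ + (-1/√8 + (1/√8)i)|010⟩ + (-1/√8 + (1/√8)i)|011⟩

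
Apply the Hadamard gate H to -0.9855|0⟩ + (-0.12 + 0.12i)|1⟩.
(-0.7817 + 0.08485i)|0⟩ + (-0.612 - 0.08485i)|1⟩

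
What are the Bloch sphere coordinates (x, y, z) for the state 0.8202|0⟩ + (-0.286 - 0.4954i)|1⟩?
(-0.4692, -0.8127, 0.3455)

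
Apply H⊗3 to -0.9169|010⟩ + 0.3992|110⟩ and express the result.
-0.183|000⟩ - 0.183|001⟩ + 0.183|010⟩ + 0.183|011⟩ - 0.4653|100⟩ - 0.4653|101⟩ + 0.4653|110⟩ + 0.4653|111⟩

H⊗3 gives amp(|y⟩) = (1/2√2) Σ_x (−1)^(x·y) amp(|x⟩), where x·y is the number of positions in which both x and y have a 1.
|000⟩: (-0.9169 + 0.3992)/(2√2) = -0.183
|001⟩: (-0.9169 + 0.3992)/(2√2) = -0.183
|010⟩: (0.9169 - 0.3992)/(2√2) = 0.183
|011⟩: (0.9169 - 0.3992)/(2√2) = 0.183
|100⟩: (-0.9169 - 0.3992)/(2√2) = -0.4653
|101⟩: (-0.9169 - 0.3992)/(2√2) = -0.4653
|110⟩: (0.9169 + 0.3992)/(2√2) = 0.4653
|111⟩: (0.9169 + 0.3992)/(2√2) = 0.4653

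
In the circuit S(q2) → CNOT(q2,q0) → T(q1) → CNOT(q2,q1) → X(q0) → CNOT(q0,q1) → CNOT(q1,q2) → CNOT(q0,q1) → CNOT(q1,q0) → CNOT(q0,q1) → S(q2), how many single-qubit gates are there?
4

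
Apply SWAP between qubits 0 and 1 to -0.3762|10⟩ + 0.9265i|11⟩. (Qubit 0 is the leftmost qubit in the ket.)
-0.3762|01⟩ + 0.9265i|11⟩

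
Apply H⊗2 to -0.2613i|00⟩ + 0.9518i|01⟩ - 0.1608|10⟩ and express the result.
(-0.0804 + 0.3453i)|00⟩ + (-0.0804 - 0.6066i)|01⟩ + (0.0804 + 0.3453i)|10⟩ + (0.0804 - 0.6066i)|11⟩

H⊗2 gives amp(|y⟩) = (1/2) Σ_x (−1)^(x·y) amp(|x⟩), where x·y is the number of positions in which both x and y have a 1.
|00⟩: (-0.2613i + 0.9518i - 0.1608)/2 = (-0.0804 + 0.3453i)
|01⟩: (-0.2613i - 0.9518i - 0.1608)/2 = (-0.0804 - 0.6066i)
|10⟩: (-0.2613i + 0.9518i + 0.1608)/2 = (0.0804 + 0.3453i)
|11⟩: (-0.2613i - 0.9518i + 0.1608)/2 = (0.0804 - 0.6066i)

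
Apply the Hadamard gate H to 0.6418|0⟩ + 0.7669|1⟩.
0.9961|0⟩ - 0.08846|1⟩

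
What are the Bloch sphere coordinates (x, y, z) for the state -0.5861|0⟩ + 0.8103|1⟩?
(-0.9498, 0, -0.3131)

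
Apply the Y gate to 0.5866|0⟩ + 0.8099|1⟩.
-0.8099i|0⟩ + 0.5866i|1⟩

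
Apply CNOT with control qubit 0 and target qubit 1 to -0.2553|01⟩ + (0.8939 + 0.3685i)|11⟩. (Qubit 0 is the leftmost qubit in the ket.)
-0.2553|01⟩ + (0.8939 + 0.3685i)|10⟩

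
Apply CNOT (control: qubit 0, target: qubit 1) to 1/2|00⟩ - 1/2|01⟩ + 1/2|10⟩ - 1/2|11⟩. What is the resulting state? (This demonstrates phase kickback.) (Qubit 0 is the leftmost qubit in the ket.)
1/2|00⟩ - 1/2|01⟩ - 1/2|10⟩ + 1/2|11⟩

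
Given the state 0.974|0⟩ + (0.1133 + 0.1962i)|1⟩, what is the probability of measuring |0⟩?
0.9487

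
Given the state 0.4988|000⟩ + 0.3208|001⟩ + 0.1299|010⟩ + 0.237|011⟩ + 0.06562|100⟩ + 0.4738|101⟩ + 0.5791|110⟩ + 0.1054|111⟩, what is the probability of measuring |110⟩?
0.3354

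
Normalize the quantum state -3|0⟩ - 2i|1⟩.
-0.8321|0⟩ - 0.5547i|1⟩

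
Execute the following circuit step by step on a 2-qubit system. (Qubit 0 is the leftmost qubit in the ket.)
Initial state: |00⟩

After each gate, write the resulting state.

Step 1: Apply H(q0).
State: 1/√2|00⟩ + 1/√2|10⟩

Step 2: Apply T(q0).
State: 1/√2|00⟩ + (1/2 + (1/2)i)|10⟩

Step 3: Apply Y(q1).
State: (1/√2)i|01⟩ + (-1/2 + (1/2)i)|11⟩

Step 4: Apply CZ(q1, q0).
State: (1/√2)i|01⟩ + (1/2 - (1/2)i)|11⟩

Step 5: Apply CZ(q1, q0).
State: (1/√2)i|01⟩ + (-1/2 + (1/2)i)|11⟩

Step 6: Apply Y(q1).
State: 1/√2|00⟩ + (1/2 + (1/2)i)|10⟩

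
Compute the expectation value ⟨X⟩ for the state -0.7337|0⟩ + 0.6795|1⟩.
-0.9971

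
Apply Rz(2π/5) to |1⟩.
(0.809 + 0.5878i)|1⟩

Rz(2π/5) = [[e^(−iθ/2), 0], [0, e^(iθ/2)]] with e^(±iθ/2) = cos(θ/2) ± i·sin(θ/2); θ = 2π/5, cos(θ/2) ≈ 0.809017, sin(θ/2) ≈ 0.587785.
With a = amp(|0⟩) = 0 and b = amp(|1⟩) = 1:
new amp(|0⟩) = (0.809017 - 0.587785i)·a = 0
new amp(|1⟩) = (0.809017 + 0.587785i)·b = (0.809 + 0.5878i)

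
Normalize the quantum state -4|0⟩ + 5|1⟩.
-0.6247|0⟩ + 0.7809|1⟩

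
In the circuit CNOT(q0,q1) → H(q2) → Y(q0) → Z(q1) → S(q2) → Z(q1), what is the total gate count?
6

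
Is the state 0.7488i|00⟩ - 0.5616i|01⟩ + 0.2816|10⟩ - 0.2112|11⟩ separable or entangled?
Separable

Writing the state as a|00⟩ + b|01⟩ + c|10⟩ + d|11⟩, it is a product state iff ad − bc = 0.
Here (a, b, c, d) = (0.7488i, -0.5616i, 0.2816, -0.2112): ad − bc = (0.7488i)(-0.2112) − (-0.5616i)(0.2816) = 0, so the state is separable.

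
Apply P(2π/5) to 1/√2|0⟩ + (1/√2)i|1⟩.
1/√2|0⟩ + (-0.6725 + 0.2185i)|1⟩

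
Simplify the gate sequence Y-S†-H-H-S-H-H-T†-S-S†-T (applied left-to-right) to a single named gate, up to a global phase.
Y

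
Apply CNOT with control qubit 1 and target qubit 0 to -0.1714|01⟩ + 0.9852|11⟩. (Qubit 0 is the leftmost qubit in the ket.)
0.9852|01⟩ - 0.1714|11⟩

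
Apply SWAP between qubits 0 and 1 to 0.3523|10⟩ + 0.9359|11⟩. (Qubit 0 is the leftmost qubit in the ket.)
0.3523|01⟩ + 0.9359|11⟩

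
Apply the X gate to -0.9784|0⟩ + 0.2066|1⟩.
0.2066|0⟩ - 0.9784|1⟩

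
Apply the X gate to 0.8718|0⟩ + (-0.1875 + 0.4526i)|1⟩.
(-0.1875 + 0.4526i)|0⟩ + 0.8718|1⟩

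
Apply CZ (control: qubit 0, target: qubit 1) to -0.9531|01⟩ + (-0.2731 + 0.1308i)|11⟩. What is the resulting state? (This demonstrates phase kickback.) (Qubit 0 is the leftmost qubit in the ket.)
-0.9531|01⟩ + (0.2731 - 0.1308i)|11⟩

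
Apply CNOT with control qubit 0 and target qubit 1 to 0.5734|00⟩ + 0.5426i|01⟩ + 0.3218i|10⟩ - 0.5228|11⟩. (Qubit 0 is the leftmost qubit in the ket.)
0.5734|00⟩ + 0.5426i|01⟩ - 0.5228|10⟩ + 0.3218i|11⟩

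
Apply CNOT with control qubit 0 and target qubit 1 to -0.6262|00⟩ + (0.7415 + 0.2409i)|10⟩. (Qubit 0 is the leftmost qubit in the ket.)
-0.6262|00⟩ + (0.7415 + 0.2409i)|11⟩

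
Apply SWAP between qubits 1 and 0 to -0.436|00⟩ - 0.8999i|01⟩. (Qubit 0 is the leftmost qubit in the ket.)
-0.436|00⟩ - 0.8999i|10⟩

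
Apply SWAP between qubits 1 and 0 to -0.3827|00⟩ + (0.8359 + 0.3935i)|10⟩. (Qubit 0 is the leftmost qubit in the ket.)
-0.3827|00⟩ + (0.8359 + 0.3935i)|01⟩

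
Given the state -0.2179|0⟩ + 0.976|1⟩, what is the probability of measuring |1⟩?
0.9526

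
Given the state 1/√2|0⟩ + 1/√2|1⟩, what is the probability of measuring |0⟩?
1/2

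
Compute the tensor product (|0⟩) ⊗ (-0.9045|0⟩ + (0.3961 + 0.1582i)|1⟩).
-0.9045|00⟩ + (0.3961 + 0.1582i)|01⟩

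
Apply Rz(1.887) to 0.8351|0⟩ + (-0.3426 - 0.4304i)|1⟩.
(0.4902 - 0.6761i)|0⟩ + (0.1474 - 0.53i)|1⟩

Rz(1.887) = [[e^(−iθ/2), 0], [0, e^(iθ/2)]] with e^(±iθ/2) = cos(θ/2) ± i·sin(θ/2); θ = 1.887, cos(θ/2) ≈ 0.586958, sin(θ/2) ≈ 0.809617.
With a = amp(|0⟩) = 0.8351 and b = amp(|1⟩) = (-0.3426 - 0.4304i):
new amp(|0⟩) = (0.586958 - 0.809617i)·a = (0.4902 - 0.6761i)
new amp(|1⟩) = (0.586958 + 0.809617i)·b = (0.1474 - 0.53i)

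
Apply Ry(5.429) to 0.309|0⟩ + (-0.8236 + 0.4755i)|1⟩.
(0.05991 - 0.197i)|0⟩ + (0.8776 - 0.4328i)|1⟩

Ry(5.429) = [[cos(θ/2), −sin(θ/2)], [sin(θ/2), cos(θ/2)]]; θ = 5.429, cos(θ/2) ≈ -0.910174, sin(θ/2) ≈ 0.414226.
With a = amp(|0⟩) = 0.309 and b = amp(|1⟩) = (-0.8236 + 0.4755i):
new amp(|0⟩) = (-0.910174)·a + (-0.414226)·b = (0.05991 - 0.197i)
new amp(|1⟩) = (0.414226)·a + (-0.910174)·b = (0.8776 - 0.4328i)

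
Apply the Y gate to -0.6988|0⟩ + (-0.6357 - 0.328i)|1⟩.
(-0.328 + 0.6357i)|0⟩ - 0.6988i|1⟩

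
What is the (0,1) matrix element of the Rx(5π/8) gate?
-0.8315i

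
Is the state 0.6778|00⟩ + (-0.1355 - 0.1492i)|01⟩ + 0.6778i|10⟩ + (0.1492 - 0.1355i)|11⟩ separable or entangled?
Separable

Writing the state as a|00⟩ + b|01⟩ + c|10⟩ + d|11⟩, it is a product state iff ad − bc = 0.
Here (a, b, c, d) = (0.6778, (-0.1355 - 0.1492i), 0.6778i, (0.1492 - 0.1355i)): ad − bc = (0.6778)(0.1492 - 0.1355i) − (-0.1355 - 0.1492i)(0.6778i) = 0, so the state is separable.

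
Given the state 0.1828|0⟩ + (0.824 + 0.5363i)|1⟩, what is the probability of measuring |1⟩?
0.9666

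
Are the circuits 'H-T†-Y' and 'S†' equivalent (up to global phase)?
No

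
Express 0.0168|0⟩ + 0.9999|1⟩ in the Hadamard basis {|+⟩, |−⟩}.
0.7189|+⟩ - 0.6952|−⟩

With |ψ⟩ = α|0⟩ + β|1⟩, the Hadamard-basis coefficients are ⟨+|ψ⟩ = (α + β)/√2 and ⟨−|ψ⟩ = (α − β)/√2.
Here α = 0.0168, β = 0.9999: (α + β)/√2 = 0.7189, (α − β)/√2 = -0.6952.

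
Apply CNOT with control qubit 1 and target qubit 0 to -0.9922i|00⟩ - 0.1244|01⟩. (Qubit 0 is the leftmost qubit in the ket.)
-0.9922i|00⟩ - 0.1244|11⟩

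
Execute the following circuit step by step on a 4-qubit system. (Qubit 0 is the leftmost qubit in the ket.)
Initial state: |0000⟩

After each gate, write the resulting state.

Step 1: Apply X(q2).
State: |0010⟩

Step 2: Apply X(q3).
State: |0011⟩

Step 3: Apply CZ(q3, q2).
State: -|0011⟩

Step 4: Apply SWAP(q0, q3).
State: -|1010⟩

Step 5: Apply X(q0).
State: -|0010⟩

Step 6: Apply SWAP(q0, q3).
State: -|0010⟩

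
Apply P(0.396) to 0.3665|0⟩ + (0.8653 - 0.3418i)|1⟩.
0.3665|0⟩ + (0.9302 + 0.01842i)|1⟩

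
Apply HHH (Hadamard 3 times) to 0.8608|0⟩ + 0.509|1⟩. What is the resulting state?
0.9686|0⟩ + 0.2488|1⟩

H² = I, so H^3 = H: a single Hadamard. With (a, b) = (0.8608, 0.509), H gives ((a + b)/√2, (a − b)/√2) = (0.9686, 0.2488).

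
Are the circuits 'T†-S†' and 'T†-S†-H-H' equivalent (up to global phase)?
Yes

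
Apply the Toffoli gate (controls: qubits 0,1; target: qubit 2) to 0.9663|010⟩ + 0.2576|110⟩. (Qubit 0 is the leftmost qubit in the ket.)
0.9663|010⟩ + 0.2576|111⟩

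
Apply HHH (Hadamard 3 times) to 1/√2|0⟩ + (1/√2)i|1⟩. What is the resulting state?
(1/2 + (1/2)i)|0⟩ + (1/2 - (1/2)i)|1⟩

H² = I, so H^3 = H: a single Hadamard. With (a, b) = (1/√2, (1/√2)i), H gives ((a + b)/√2, (a − b)/√2) = ((1/2 + (1/2)i), (1/2 - (1/2)i)).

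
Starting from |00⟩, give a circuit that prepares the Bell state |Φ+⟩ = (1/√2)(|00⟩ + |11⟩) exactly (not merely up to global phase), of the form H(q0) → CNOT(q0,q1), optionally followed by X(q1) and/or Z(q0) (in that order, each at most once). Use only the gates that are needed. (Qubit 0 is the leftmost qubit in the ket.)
H(q0) → CNOT(q0,q1)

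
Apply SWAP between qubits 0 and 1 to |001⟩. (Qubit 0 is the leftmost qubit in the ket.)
|001⟩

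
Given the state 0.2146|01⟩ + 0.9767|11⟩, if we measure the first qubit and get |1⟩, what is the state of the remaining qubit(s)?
|1⟩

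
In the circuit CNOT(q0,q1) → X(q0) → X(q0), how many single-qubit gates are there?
2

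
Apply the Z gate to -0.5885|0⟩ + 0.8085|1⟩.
-0.5885|0⟩ - 0.8085|1⟩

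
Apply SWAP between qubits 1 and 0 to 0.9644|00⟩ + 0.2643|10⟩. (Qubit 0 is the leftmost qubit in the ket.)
0.9644|00⟩ + 0.2643|01⟩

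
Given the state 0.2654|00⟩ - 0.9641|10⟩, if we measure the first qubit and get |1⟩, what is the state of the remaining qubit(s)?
-|0⟩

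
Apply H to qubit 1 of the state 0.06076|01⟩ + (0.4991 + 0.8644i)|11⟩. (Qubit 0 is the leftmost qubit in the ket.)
0.04296|00⟩ - 0.04296|01⟩ + (0.3529 + 0.6112i)|10⟩ + (-0.3529 - 0.6112i)|11⟩

H on qubit 1 mixes each pair of kets that differ only in qubit 1: amplitudes (a, b) of (|…0…⟩, |…1…⟩) become ((a + b)/√2, (a − b)/√2). Kets absent from the input have amplitude 0.
(|00⟩, |01⟩): (a, b) = (0, 0.06076) → (0.04296, -0.04296)
(|10⟩, |11⟩): (a, b) = (0, (0.4991 + 0.8644i)) → ((0.3529 + 0.6112i), (-0.3529 - 0.6112i))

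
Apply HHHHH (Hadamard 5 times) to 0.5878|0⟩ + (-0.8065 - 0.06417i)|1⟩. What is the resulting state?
(-0.1546 - 0.04538i)|0⟩ + (0.9859 + 0.04538i)|1⟩

H² = I, so H^5 = H: a single Hadamard. With (a, b) = (0.5878, (-0.8065 - 0.06417i)), H gives ((a + b)/√2, (a − b)/√2) = ((-0.1546 - 0.04538i), (0.9859 + 0.04538i)).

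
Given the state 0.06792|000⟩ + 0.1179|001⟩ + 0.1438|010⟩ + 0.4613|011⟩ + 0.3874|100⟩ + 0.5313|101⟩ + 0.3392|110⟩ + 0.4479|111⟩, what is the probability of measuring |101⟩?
0.2823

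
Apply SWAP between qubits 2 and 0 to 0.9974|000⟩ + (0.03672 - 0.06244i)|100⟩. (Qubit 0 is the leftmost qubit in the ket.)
0.9974|000⟩ + (0.03672 - 0.06244i)|001⟩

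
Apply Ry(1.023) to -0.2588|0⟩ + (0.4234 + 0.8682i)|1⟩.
(-0.4329 - 0.425i)|0⟩ + (0.2425 + 0.7571i)|1⟩

Ry(1.023) = [[cos(θ/2), −sin(θ/2)], [sin(θ/2), cos(θ/2)]]; θ = 1.023, cos(θ/2) ≈ 0.872011, sin(θ/2) ≈ 0.489486.
With a = amp(|0⟩) = -0.2588 and b = amp(|1⟩) = (0.4234 + 0.8682i):
new amp(|0⟩) = (0.872011)·a + (-0.489486)·b = (-0.4329 - 0.425i)
new amp(|1⟩) = (0.489486)·a + (0.872011)·b = (0.2425 + 0.7571i)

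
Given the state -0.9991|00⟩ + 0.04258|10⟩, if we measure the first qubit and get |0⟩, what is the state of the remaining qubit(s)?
-|0⟩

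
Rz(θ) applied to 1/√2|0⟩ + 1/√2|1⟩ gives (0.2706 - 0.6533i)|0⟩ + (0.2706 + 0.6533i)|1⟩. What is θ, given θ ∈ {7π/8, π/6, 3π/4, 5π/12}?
3π/4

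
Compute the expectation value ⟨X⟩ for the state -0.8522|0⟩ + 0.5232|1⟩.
-0.8917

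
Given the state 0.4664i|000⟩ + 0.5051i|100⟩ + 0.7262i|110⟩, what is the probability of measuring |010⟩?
0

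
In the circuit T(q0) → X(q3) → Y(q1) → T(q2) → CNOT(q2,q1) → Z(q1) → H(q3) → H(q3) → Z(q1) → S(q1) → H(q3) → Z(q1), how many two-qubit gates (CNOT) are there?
1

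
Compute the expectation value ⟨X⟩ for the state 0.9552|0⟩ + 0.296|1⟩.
0.5655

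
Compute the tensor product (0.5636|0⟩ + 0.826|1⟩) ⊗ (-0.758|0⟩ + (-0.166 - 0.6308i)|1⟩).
-0.4272|00⟩ + (-0.09356 - 0.3555i)|01⟩ - 0.6261|10⟩ + (-0.1371 - 0.521i)|11⟩

amp(|b₁b₂…⟩) = product of the factor amplitudes for bits b₁, b₂, …; only kets whose every factor amplitude is nonzero survive.
|00⟩: (0.5636)(-0.758) = -0.4272
|01⟩: (0.5636)(-0.166 - 0.6308i) = (-0.09356 - 0.3555i)
|10⟩: (0.826)(-0.758) = -0.6261
|11⟩: (0.826)(-0.166 - 0.6308i) = (-0.1371 - 0.521i)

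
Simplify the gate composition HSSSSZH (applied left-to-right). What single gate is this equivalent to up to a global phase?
X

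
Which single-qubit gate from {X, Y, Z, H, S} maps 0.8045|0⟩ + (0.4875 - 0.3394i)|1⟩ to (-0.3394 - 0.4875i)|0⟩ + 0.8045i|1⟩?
Y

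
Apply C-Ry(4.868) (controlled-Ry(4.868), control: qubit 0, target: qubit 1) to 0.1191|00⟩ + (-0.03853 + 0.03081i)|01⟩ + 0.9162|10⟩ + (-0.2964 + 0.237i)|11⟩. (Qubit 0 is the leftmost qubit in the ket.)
0.1191|00⟩ + (-0.03853 + 0.03081i)|01⟩ + (-0.5036 - 0.1541i)|10⟩ + (0.8208 - 0.1801i)|11⟩

C-Ry(4.868) leaves the control-|0⟩ kets |00⟩, |01⟩ unchanged and applies Ry(4.868) to qubit 1 on the control-|1⟩ pair (|10⟩, |11⟩).
Ry(4.868) = [[cos(θ/2), −sin(θ/2)], [sin(θ/2), cos(θ/2)]]; θ = 4.868, cos(θ/2) ≈ -0.759929, sin(θ/2) ≈ 0.650006.
With a = amp(|10⟩) = 0.9162 and b = amp(|11⟩) = (-0.2964 + 0.237i):
new amp(|10⟩) = (-0.759929)·a + (-0.650006)·b = (-0.5036 - 0.1541i)
new amp(|11⟩) = (0.650006)·a + (-0.759929)·b = (0.8208 - 0.1801i)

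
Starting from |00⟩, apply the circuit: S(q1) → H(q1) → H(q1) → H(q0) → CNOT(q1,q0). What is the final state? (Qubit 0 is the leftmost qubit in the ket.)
1/√2|00⟩ + 1/√2|10⟩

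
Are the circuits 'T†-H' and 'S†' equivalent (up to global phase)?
No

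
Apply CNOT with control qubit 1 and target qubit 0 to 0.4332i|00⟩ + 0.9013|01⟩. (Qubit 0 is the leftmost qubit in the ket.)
0.4332i|00⟩ + 0.9013|11⟩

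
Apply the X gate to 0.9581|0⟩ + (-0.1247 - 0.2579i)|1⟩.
(-0.1247 - 0.2579i)|0⟩ + 0.9581|1⟩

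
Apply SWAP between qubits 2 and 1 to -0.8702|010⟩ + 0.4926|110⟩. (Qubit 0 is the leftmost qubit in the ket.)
-0.8702|001⟩ + 0.4926|101⟩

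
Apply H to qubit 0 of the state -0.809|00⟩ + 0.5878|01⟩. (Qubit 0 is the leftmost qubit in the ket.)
-0.572|00⟩ + 0.4156|01⟩ - 0.572|10⟩ + 0.4156|11⟩

H on qubit 0 mixes each pair of kets that differ only in qubit 0: amplitudes (a, b) of (|…0…⟩, |…1…⟩) become ((a + b)/√2, (a − b)/√2). Kets absent from the input have amplitude 0.
(|00⟩, |10⟩): (a, b) = (-0.809, 0) → (-0.572, -0.572)
(|01⟩, |11⟩): (a, b) = (0.5878, 0) → (0.4156, 0.4156)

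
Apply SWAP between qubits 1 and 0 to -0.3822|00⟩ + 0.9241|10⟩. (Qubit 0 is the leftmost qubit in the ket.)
-0.3822|00⟩ + 0.9241|01⟩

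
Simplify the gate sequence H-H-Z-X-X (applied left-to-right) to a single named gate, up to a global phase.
Z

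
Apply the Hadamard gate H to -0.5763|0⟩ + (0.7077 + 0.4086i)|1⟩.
(0.09291 + 0.2889i)|0⟩ + (-0.9079 - 0.2889i)|1⟩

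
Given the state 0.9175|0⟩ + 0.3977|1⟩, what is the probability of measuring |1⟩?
0.1582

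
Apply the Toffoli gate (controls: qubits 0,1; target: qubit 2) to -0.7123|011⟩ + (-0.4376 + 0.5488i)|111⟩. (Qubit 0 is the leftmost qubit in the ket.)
-0.7123|011⟩ + (-0.4376 + 0.5488i)|110⟩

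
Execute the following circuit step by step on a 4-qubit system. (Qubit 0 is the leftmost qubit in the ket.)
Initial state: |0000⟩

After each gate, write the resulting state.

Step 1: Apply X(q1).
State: |0100⟩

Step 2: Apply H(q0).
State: 1/√2|0100⟩ + 1/√2|1100⟩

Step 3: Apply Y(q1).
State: -(1/√2)i|0000⟩ - (1/√2)i|1000⟩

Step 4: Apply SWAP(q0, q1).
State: -(1/√2)i|0000⟩ - (1/√2)i|0100⟩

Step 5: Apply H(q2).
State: -(1/2)i|0000⟩ - (1/2)i|0010⟩ - (1/2)i|0100⟩ - (1/2)i|0110⟩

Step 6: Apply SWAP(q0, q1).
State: -(1/2)i|0000⟩ - (1/2)i|0010⟩ - (1/2)i|1000⟩ - (1/2)i|1010⟩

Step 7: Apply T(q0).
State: -(1/2)i|0000⟩ - (1/2)i|0010⟩ + (1/√8 - (1/√8)i)|1000⟩ + (1/√8 - (1/√8)i)|1010⟩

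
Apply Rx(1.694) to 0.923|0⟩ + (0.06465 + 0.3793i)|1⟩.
(0.8955 - 0.04844i)|0⟩ + (0.04281 - 0.4404i)|1⟩

Rx(1.694) = [[cos(θ/2), −i·sin(θ/2)], [−i·sin(θ/2), cos(θ/2)]]; θ = 1.694, cos(θ/2) ≈ 0.662234, sin(θ/2) ≈ 0.749297.
With a = amp(|0⟩) = 0.923 and b = amp(|1⟩) = (0.06465 + 0.3793i):
new amp(|0⟩) = (0.662234)·a + (-0.749297i)·b = (0.8955 - 0.04844i)
new amp(|1⟩) = (-0.749297i)·a + (0.662234)·b = (0.04281 - 0.4404i)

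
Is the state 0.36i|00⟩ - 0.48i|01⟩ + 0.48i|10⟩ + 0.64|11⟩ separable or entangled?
Entangled

Writing the state as a|00⟩ + b|01⟩ + c|10⟩ + d|11⟩, it is a product state iff ad − bc = 0.
Here (a, b, c, d) = (0.36i, -0.48i, 0.48i, 0.64): ad − bc = (0.36i)(0.64) − (-0.48i)(0.48i) = (-0.2304 + 0.2304i) ≠ 0, so the state is entangled.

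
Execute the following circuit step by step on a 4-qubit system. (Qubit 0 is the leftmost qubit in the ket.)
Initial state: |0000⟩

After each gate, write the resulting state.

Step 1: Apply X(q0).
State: |1000⟩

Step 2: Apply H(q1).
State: 1/√2|1000⟩ + 1/√2|1100⟩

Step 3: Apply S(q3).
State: 1/√2|1000⟩ + 1/√2|1100⟩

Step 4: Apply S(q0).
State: (1/√2)i|1000⟩ + (1/√2)i|1100⟩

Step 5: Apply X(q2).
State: (1/√2)i|1010⟩ + (1/√2)i|1110⟩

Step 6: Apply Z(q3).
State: (1/√2)i|1010⟩ + (1/√2)i|1110⟩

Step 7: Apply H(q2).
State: (1/2)i|1000⟩ - (1/2)i|1010⟩ + (1/2)i|1100⟩ - (1/2)i|1110⟩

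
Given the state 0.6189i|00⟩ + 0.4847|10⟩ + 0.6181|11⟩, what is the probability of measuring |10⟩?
0.2349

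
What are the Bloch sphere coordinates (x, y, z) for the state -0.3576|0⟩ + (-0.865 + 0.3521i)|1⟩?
(0.6186, -0.2518, -0.7443)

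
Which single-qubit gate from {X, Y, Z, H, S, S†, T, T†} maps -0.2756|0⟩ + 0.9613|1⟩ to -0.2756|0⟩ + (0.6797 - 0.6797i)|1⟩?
T†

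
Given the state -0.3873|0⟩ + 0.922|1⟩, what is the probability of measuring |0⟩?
0.15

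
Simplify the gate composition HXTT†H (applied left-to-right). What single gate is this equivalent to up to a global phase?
Z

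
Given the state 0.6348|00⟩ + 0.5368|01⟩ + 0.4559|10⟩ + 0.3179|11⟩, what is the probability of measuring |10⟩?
0.2078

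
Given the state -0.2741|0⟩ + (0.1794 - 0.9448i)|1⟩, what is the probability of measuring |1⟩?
0.9248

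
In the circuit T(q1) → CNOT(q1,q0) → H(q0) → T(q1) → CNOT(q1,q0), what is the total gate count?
5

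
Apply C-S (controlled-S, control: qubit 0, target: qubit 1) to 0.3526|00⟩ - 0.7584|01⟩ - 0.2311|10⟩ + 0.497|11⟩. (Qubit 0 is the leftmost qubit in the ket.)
0.3526|00⟩ - 0.7584|01⟩ - 0.2311|10⟩ + 0.497i|11⟩

C-S leaves the control-|0⟩ kets |00⟩, |01⟩ unchanged and applies S to qubit 1 on the control-|1⟩ pair (|10⟩, |11⟩).
S = [[1, 0], [0, i]].
With a = amp(|10⟩) = -0.2311 and b = amp(|11⟩) = 0.497:
new amp(|10⟩) = (1)·a = -0.2311
new amp(|11⟩) = (i)·b = 0.497i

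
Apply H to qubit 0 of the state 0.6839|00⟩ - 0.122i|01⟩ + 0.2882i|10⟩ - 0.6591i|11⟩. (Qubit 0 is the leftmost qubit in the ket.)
(0.4836 + 0.2038i)|00⟩ - 0.5523i|01⟩ + (0.4836 - 0.2038i)|10⟩ + 0.3798i|11⟩

H on qubit 0 mixes each pair of kets that differ only in qubit 0: amplitudes (a, b) of (|…0…⟩, |…1…⟩) become ((a + b)/√2, (a − b)/√2). Kets absent from the input have amplitude 0.
(|00⟩, |10⟩): (a, b) = (0.6839, 0.2882i) → ((0.4836 + 0.2038i), (0.4836 - 0.2038i))
(|01⟩, |11⟩): (a, b) = (-0.122i, -0.6591i) → (-0.5523i, 0.3798i)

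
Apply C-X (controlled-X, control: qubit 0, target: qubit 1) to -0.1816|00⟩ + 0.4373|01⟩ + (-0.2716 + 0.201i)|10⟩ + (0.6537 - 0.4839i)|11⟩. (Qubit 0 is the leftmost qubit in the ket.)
-0.1816|00⟩ + 0.4373|01⟩ + (0.6537 - 0.4839i)|10⟩ + (-0.2716 + 0.201i)|11⟩

C-X leaves the control-|0⟩ kets |00⟩, |01⟩ unchanged and applies X to qubit 1 on the control-|1⟩ pair (|10⟩, |11⟩).
X = [[0, 1], [1, 0]].
With a = amp(|10⟩) = (-0.2716 + 0.201i) and b = amp(|11⟩) = (0.6537 - 0.4839i):
new amp(|10⟩) = (1)·b = (0.6537 - 0.4839i)
new amp(|11⟩) = (1)·a = (-0.2716 + 0.201i)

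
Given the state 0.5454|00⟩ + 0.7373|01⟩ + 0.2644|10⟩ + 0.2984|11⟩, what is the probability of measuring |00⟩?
0.2975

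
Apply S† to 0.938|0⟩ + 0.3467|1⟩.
0.938|0⟩ - 0.3467i|1⟩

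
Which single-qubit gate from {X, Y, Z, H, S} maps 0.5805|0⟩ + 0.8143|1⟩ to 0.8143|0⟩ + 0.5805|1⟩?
X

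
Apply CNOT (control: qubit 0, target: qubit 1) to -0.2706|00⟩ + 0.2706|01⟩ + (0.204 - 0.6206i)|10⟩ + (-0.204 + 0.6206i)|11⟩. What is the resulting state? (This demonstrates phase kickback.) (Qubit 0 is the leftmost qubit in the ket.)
-0.2706|00⟩ + 0.2706|01⟩ + (-0.204 + 0.6206i)|10⟩ + (0.204 - 0.6206i)|11⟩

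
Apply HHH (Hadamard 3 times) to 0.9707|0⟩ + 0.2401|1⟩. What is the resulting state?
0.8562|0⟩ + 0.5166|1⟩

H² = I, so H^3 = H: a single Hadamard. With (a, b) = (0.9707, 0.2401), H gives ((a + b)/√2, (a − b)/√2) = (0.8562, 0.5166).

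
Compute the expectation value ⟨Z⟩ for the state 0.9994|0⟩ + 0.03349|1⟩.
0.9977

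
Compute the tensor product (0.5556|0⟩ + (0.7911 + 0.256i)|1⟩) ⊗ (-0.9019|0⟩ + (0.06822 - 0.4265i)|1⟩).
-0.5011|00⟩ + (0.0379 - 0.237i)|01⟩ + (-0.7135 - 0.2309i)|10⟩ + (0.1632 - 0.3199i)|11⟩

amp(|b₁b₂…⟩) = product of the factor amplitudes for bits b₁, b₂, …; only kets whose every factor amplitude is nonzero survive.
|00⟩: (0.5556)(-0.9019) = -0.5011
|01⟩: (0.5556)(0.06822 - 0.4265i) = (0.0379 - 0.237i)
|10⟩: (0.7911 + 0.256i)(-0.9019) = (-0.7135 - 0.2309i)
|11⟩: (0.7911 + 0.256i)(0.06822 - 0.4265i) = (0.1632 - 0.3199i)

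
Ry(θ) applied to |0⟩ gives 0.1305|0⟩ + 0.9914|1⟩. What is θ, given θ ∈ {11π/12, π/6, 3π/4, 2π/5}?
11π/12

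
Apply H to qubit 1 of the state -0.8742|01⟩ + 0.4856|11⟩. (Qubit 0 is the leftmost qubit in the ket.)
-0.6182|00⟩ + 0.6182|01⟩ + 0.3434|10⟩ - 0.3434|11⟩

H on qubit 1 mixes each pair of kets that differ only in qubit 1: amplitudes (a, b) of (|…0…⟩, |…1…⟩) become ((a + b)/√2, (a − b)/√2). Kets absent from the input have amplitude 0.
(|00⟩, |01⟩): (a, b) = (0, -0.8742) → (-0.6182, 0.6182)
(|10⟩, |11⟩): (a, b) = (0, 0.4856) → (0.3434, -0.3434)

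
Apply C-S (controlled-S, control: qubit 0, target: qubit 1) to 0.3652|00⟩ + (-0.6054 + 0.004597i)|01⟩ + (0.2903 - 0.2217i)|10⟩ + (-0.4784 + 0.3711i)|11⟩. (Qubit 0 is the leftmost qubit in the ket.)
0.3652|00⟩ + (-0.6054 + 0.004597i)|01⟩ + (0.2903 - 0.2217i)|10⟩ + (-0.3711 - 0.4784i)|11⟩

C-S leaves the control-|0⟩ kets |00⟩, |01⟩ unchanged and applies S to qubit 1 on the control-|1⟩ pair (|10⟩, |11⟩).
S = [[1, 0], [0, i]].
With a = amp(|10⟩) = (0.2903 - 0.2217i) and b = amp(|11⟩) = (-0.4784 + 0.3711i):
new amp(|10⟩) = (1)·a = (0.2903 - 0.2217i)
new amp(|11⟩) = (i)·b = (-0.3711 - 0.4784i)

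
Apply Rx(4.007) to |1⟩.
-0.9078i|0⟩ - 0.4193|1⟩

Rx(4.007) = [[cos(θ/2), −i·sin(θ/2)], [−i·sin(θ/2), cos(θ/2)]]; θ = 4.007, cos(θ/2) ≈ -0.419327, sin(θ/2) ≈ 0.907835.
With a = amp(|0⟩) = 0 and b = amp(|1⟩) = 1:
new amp(|0⟩) = (-0.419327)·a + (-0.907835i)·b = -0.9078i
new amp(|1⟩) = (-0.907835i)·a + (-0.419327)·b = -0.4193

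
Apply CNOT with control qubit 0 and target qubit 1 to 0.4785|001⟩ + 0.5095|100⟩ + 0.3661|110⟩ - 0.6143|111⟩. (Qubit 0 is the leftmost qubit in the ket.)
0.4785|001⟩ + 0.3661|100⟩ - 0.6143|101⟩ + 0.5095|110⟩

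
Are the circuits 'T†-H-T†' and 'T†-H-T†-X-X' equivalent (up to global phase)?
Yes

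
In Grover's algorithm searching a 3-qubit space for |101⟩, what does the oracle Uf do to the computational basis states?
Uf|x⟩ = -|x⟩ if x = 101, else |x⟩ (phase flip on target)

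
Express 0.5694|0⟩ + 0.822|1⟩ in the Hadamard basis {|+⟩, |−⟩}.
0.9839|+⟩ - 0.1786|−⟩

With |ψ⟩ = α|0⟩ + β|1⟩, the Hadamard-basis coefficients are ⟨+|ψ⟩ = (α + β)/√2 and ⟨−|ψ⟩ = (α − β)/√2.
Here α = 0.5694, β = 0.822: (α + β)/√2 = 0.9839, (α − β)/√2 = -0.1786.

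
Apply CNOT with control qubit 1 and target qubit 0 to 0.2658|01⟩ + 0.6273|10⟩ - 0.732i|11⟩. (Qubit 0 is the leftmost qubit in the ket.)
-0.732i|01⟩ + 0.6273|10⟩ + 0.2658|11⟩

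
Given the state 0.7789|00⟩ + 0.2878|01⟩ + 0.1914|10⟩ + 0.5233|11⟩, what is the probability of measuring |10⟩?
0.03663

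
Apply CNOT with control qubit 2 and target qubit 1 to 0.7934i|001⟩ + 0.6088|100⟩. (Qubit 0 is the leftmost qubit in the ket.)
0.7934i|011⟩ + 0.6088|100⟩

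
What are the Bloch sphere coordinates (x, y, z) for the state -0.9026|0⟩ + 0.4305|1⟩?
(-0.7771, 0, 0.6294)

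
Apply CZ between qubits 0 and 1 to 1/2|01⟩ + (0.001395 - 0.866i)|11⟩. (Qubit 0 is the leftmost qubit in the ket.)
1/2|01⟩ + (-0.001395 + 0.866i)|11⟩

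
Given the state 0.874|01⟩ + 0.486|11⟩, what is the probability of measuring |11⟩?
0.2362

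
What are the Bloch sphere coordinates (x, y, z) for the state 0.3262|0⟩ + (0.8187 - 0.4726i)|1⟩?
(0.5341, -0.3083, -0.7872)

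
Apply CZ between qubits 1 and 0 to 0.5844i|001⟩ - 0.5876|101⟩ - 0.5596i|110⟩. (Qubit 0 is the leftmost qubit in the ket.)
0.5844i|001⟩ - 0.5876|101⟩ + 0.5596i|110⟩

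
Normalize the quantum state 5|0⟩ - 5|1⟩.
1/√2|0⟩ - 1/√2|1⟩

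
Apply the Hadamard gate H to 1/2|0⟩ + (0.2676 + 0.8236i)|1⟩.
(0.5428 + 0.5824i)|0⟩ + (0.1643 - 0.5824i)|1⟩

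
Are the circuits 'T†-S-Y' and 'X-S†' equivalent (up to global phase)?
No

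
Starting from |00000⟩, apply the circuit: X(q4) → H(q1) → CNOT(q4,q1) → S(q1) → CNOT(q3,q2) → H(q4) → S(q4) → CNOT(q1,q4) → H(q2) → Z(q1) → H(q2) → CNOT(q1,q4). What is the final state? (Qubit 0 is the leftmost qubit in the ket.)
1/2|00000⟩ - (1/2)i|00001⟩ - (1/2)i|01000⟩ - 1/2|01001⟩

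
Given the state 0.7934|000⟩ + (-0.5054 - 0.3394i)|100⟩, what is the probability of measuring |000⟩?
0.6295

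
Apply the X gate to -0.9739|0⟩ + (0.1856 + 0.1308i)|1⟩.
(0.1856 + 0.1308i)|0⟩ - 0.9739|1⟩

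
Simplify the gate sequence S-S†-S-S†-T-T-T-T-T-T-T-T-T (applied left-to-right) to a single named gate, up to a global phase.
T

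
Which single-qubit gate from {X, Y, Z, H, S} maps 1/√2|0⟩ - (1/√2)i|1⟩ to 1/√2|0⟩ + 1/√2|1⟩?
S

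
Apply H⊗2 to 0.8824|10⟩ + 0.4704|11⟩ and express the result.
0.6764|00⟩ + 0.206|01⟩ - 0.6764|10⟩ - 0.206|11⟩

H⊗2 gives amp(|y⟩) = (1/2) Σ_x (−1)^(x·y) amp(|x⟩), where x·y is the number of positions in which both x and y have a 1.
|00⟩: (0.8824 + 0.4704)/2 = 0.6764
|01⟩: (0.8824 - 0.4704)/2 = 0.206
|10⟩: (-0.8824 - 0.4704)/2 = -0.6764
|11⟩: (-0.8824 + 0.4704)/2 = -0.206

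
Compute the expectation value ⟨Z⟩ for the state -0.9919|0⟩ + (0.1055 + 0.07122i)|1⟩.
0.9677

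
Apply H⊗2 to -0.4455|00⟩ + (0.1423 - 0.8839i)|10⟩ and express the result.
(-0.1516 - 0.442i)|00⟩ + (-0.1516 - 0.442i)|01⟩ + (-0.2939 + 0.442i)|10⟩ + (-0.2939 + 0.442i)|11⟩

H⊗2 gives amp(|y⟩) = (1/2) Σ_x (−1)^(x·y) amp(|x⟩), where x·y is the number of positions in which both x and y have a 1.
|00⟩: (-0.4455 + (0.1423 - 0.8839i))/2 = (-0.1516 - 0.442i)
|01⟩: (-0.4455 + (0.1423 - 0.8839i))/2 = (-0.1516 - 0.442i)
|10⟩: (-0.4455 - (0.1423 - 0.8839i))/2 = (-0.2939 + 0.442i)
|11⟩: (-0.4455 - (0.1423 - 0.8839i))/2 = (-0.2939 + 0.442i)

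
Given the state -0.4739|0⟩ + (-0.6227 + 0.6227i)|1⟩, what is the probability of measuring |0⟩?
0.2246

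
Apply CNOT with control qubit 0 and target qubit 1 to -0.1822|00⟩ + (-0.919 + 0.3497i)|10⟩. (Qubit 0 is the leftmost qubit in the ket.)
-0.1822|00⟩ + (-0.919 + 0.3497i)|11⟩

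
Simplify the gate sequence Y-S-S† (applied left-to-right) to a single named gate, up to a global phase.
Y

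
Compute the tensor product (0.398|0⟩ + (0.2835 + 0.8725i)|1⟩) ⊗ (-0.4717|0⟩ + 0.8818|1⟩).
-0.1877|00⟩ + 0.351|01⟩ + (-0.1337 - 0.4116i)|10⟩ + (0.25 + 0.7694i)|11⟩

amp(|b₁b₂…⟩) = product of the factor amplitudes for bits b₁, b₂, …; only kets whose every factor amplitude is nonzero survive.
|00⟩: (0.398)(-0.4717) = -0.1877
|01⟩: (0.398)(0.8818) = 0.351
|10⟩: (0.2835 + 0.8725i)(-0.4717) = (-0.1337 - 0.4116i)
|11⟩: (0.2835 + 0.8725i)(0.8818) = (0.25 + 0.7694i)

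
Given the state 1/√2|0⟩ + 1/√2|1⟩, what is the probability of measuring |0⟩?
1/2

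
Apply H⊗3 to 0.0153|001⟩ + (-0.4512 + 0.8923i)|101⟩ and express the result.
(-0.1541 + 0.3155i)|000⟩ + (0.1541 - 0.3155i)|001⟩ + (-0.1541 + 0.3155i)|010⟩ + (0.1541 - 0.3155i)|011⟩ + (0.1649 - 0.3155i)|100⟩ + (-0.1649 + 0.3155i)|101⟩ + (0.1649 - 0.3155i)|110⟩ + (-0.1649 + 0.3155i)|111⟩

H⊗3 gives amp(|y⟩) = (1/2√2) Σ_x (−1)^(x·y) amp(|x⟩), where x·y is the number of positions in which both x and y have a 1.
|000⟩: (0.0153 + (-0.4512 + 0.8923i))/(2√2) = (-0.1541 + 0.3155i)
|001⟩: (-0.0153 - (-0.4512 + 0.8923i))/(2√2) = (0.1541 - 0.3155i)
|010⟩: (0.0153 + (-0.4512 + 0.8923i))/(2√2) = (-0.1541 + 0.3155i)
|011⟩: (-0.0153 - (-0.4512 + 0.8923i))/(2√2) = (0.1541 - 0.3155i)
|100⟩: (0.0153 - (-0.4512 + 0.8923i))/(2√2) = (0.1649 - 0.3155i)
|101⟩: (-0.0153 + (-0.4512 + 0.8923i))/(2√2) = (-0.1649 + 0.3155i)
|110⟩: (0.0153 - (-0.4512 + 0.8923i))/(2√2) = (0.1649 - 0.3155i)
|111⟩: (-0.0153 + (-0.4512 + 0.8923i))/(2√2) = (-0.1649 + 0.3155i)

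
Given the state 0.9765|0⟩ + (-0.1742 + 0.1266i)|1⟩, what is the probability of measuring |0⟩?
0.9536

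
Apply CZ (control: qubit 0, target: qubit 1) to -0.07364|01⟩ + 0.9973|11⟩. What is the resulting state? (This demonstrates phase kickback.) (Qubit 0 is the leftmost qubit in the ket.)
-0.07364|01⟩ - 0.9973|11⟩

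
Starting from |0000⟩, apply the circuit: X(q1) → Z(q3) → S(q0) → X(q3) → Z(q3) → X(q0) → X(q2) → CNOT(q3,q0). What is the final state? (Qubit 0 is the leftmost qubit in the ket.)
-|0111⟩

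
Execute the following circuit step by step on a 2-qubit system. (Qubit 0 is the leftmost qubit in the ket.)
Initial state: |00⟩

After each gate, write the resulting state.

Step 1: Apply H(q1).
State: 1/√2|00⟩ + 1/√2|01⟩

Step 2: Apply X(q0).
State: 1/√2|10⟩ + 1/√2|11⟩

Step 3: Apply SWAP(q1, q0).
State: 1/√2|01⟩ + 1/√2|11⟩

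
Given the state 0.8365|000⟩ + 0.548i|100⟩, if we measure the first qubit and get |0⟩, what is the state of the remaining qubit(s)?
|00⟩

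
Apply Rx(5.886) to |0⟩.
-0.9803|0⟩ - 0.1973i|1⟩

Rx(5.886) = [[cos(θ/2), −i·sin(θ/2)], [−i·sin(θ/2), cos(θ/2)]]; θ = 5.886, cos(θ/2) ≈ -0.980345, sin(θ/2) ≈ 0.19729.
With a = amp(|0⟩) = 1 and b = amp(|1⟩) = 0:
new amp(|0⟩) = (-0.980345)·a + (-0.19729i)·b = -0.9803
new amp(|1⟩) = (-0.19729i)·a + (-0.980345)·b = -0.1973i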